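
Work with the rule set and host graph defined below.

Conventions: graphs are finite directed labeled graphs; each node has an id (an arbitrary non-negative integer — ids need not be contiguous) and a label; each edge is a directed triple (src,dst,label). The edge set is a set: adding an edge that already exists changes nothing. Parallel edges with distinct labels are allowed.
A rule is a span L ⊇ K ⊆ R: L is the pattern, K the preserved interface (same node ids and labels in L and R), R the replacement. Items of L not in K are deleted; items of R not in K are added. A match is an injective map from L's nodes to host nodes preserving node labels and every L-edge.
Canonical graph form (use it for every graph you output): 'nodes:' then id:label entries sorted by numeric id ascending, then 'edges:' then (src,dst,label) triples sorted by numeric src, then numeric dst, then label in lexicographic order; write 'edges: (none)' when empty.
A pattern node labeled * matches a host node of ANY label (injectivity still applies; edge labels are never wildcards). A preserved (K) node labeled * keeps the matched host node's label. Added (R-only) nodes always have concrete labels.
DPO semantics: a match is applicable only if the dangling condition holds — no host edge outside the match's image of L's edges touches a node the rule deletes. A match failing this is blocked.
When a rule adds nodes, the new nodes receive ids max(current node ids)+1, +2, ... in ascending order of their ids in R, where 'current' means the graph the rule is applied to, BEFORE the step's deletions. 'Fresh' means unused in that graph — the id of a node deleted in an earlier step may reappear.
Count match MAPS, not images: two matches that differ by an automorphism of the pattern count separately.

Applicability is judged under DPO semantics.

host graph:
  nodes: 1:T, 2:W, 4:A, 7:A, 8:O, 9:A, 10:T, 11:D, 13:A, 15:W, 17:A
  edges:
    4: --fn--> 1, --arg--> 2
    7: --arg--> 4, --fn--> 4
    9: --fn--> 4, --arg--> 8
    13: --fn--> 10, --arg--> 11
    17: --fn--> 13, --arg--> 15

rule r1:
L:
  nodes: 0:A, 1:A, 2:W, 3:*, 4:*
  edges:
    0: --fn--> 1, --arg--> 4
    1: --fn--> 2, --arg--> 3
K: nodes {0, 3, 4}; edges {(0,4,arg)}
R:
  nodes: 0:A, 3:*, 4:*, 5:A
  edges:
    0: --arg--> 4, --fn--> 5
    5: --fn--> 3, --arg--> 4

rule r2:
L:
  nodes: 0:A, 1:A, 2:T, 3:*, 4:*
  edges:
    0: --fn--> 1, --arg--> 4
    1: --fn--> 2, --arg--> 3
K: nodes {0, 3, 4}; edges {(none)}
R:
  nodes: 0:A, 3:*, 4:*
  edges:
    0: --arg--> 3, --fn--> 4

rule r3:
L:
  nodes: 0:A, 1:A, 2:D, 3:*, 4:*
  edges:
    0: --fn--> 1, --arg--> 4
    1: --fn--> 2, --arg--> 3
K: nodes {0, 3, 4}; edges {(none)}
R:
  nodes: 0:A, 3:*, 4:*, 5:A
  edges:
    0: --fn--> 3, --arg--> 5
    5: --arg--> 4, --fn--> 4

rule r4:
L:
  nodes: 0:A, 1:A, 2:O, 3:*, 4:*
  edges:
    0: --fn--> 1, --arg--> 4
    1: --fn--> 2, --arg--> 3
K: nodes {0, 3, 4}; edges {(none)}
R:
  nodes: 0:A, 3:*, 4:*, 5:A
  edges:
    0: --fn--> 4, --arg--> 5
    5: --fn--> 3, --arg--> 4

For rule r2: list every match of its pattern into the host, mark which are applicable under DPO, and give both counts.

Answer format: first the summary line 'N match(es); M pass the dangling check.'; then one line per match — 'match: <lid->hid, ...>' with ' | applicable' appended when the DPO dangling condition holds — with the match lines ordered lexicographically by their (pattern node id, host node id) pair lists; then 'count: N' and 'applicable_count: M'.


2 match(es); 1 pass the dangling check.
match: 0->9, 1->4, 2->1, 3->2, 4->8
match: 0->17, 1->13, 2->10, 3->11, 4->15 | applicable
count: 2
applicable_count: 1


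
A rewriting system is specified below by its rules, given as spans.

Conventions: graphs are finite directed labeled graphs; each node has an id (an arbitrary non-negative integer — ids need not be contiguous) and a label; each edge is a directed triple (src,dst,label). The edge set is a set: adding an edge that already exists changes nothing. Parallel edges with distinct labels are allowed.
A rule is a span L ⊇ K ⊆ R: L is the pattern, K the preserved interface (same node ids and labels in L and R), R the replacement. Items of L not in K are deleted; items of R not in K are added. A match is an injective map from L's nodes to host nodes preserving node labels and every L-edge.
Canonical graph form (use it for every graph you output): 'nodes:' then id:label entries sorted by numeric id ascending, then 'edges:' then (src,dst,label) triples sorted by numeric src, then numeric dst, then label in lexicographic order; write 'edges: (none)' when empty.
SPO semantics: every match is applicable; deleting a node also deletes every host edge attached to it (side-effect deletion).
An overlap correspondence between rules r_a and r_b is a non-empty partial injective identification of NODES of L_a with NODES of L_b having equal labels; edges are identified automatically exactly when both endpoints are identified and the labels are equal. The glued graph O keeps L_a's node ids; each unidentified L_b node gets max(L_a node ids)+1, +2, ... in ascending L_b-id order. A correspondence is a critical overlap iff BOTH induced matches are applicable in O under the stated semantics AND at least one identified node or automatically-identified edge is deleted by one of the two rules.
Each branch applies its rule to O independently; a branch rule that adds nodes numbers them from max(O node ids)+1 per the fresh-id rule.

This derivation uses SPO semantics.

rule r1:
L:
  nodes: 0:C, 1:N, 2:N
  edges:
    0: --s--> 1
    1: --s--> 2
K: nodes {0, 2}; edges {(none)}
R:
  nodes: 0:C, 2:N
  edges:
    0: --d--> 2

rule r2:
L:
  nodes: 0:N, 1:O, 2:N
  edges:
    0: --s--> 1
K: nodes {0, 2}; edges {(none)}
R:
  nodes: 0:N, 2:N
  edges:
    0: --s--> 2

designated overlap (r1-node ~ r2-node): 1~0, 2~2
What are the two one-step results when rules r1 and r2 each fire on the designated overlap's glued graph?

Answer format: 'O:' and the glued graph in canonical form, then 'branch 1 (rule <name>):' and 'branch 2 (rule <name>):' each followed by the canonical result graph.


O:
nodes: 0:C, 1:N, 2:N, 3:O
edges: (0,1,s); (1,2,s); (1,3,s)
branch 1 (rule r1):
nodes: 0:C, 2:N, 3:O
edges: (0,2,d)
branch 2 (rule r2):
nodes: 0:C, 1:N, 2:N
edges: (0,1,s); (1,2,s)


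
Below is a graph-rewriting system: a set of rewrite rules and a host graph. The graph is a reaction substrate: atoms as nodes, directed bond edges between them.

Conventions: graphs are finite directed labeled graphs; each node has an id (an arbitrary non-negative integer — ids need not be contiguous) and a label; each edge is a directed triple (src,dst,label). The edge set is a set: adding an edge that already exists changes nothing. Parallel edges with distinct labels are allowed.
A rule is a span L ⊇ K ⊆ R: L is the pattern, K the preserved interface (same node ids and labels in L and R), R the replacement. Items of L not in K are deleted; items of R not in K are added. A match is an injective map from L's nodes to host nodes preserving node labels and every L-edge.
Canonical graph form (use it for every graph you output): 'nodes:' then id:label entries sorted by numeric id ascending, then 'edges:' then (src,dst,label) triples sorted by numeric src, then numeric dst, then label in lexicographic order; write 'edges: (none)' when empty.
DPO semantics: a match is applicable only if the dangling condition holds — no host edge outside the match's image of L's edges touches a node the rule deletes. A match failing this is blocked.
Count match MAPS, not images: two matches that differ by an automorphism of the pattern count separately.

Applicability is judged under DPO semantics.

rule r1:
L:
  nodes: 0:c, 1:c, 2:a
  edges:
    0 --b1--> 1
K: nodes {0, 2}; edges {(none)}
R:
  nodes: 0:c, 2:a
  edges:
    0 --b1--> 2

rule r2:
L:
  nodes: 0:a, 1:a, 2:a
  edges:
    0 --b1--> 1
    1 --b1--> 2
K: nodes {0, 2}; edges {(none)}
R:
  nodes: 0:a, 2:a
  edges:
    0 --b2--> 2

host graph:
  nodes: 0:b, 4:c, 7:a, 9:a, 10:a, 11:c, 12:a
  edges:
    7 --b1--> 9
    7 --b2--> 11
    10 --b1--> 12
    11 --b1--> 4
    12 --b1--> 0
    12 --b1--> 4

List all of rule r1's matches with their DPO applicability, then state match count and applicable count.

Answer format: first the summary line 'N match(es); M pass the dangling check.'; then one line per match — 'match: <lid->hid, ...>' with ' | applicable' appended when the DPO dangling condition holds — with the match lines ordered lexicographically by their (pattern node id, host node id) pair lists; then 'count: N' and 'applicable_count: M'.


4 match(es); 0 pass the dangling check.
match: 0->11, 1->4, 2->7
match: 0->11, 1->4, 2->9
match: 0->11, 1->4, 2->10
match: 0->11, 1->4, 2->12
count: 4
applicable_count: 0


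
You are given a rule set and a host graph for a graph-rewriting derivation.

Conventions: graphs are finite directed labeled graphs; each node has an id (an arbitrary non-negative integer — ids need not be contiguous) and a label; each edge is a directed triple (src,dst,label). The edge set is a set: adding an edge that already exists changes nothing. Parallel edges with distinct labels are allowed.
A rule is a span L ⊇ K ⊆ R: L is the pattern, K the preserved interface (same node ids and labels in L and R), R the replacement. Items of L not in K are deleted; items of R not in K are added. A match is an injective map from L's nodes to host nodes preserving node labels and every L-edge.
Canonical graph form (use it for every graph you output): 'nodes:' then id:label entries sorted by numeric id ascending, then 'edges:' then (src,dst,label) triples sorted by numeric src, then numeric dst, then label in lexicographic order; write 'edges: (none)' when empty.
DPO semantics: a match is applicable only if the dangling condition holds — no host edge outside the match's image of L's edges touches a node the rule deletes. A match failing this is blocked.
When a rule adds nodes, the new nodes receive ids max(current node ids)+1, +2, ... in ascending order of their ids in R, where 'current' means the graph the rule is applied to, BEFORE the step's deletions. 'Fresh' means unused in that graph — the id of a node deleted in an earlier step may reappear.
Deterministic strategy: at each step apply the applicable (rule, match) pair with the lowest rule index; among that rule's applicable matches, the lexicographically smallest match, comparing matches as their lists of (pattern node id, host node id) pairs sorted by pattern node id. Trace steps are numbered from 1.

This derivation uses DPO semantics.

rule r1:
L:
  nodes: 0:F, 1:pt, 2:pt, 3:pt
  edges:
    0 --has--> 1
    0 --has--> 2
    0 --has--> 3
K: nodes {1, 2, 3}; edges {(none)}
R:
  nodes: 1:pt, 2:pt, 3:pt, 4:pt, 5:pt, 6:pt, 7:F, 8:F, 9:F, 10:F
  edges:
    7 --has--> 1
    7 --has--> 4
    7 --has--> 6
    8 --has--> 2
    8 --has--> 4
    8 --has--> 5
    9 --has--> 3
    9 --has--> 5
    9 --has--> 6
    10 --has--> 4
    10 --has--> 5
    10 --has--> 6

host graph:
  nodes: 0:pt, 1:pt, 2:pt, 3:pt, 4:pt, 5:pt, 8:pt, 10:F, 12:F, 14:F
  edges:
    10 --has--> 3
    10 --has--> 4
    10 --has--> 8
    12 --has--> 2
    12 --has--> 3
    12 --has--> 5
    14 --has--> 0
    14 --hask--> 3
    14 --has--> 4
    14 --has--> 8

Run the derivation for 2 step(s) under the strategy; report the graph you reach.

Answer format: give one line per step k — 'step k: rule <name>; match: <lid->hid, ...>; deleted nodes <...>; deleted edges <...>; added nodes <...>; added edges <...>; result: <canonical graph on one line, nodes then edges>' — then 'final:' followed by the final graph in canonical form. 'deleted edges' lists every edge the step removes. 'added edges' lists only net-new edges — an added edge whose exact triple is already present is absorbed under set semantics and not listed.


step 1: rule r1; match: 0->10, 1->3, 2->4, 3->8; deleted nodes 10; deleted edges (10,3,has); (10,4,has); (10,8,has); added nodes 15, 16, 17, 18, 19, 20, 21; added edges (18,3,has); (18,15,has); (18,17,has); (19,4,has); (19,15,has); (19,16,has); (20,8,has); (20,16,has); (20,17,has); (21,15,has); (21,16,has); (21,17,has); result: nodes: 0:pt, 1:pt, 2:pt, 3:pt, 4:pt, 5:pt, 8:pt, 12:F, 14:F, 15:pt, 16:pt, 17:pt, 18:F, 19:F, 20:F, 21:F edges: (12,2,has); (12,3,has); (12,5,has); (14,0,has); (14,3,hask); (14,4,has); (14,8,has); (18,3,has); (18,15,has); (18,17,has); (19,4,has); (19,15,has); (19,16,has); (20,8,has); (20,16,has); (20,17,has); (21,15,has); (21,16,has); (21,17,has)
step 2: rule r1; match: 0->12, 1->2, 2->3, 3->5; deleted nodes 12; deleted edges (12,2,has); (12,3,has); (12,5,has); added nodes 22, 23, 24, 25, 26, 27, 28; added edges (25,2,has); (25,22,has); (25,24,has); (26,3,has); (26,22,has); (26,23,has); (27,5,has); (27,23,has); (27,24,has); (28,22,has); (28,23,has); (28,24,has); result: nodes: 0:pt, 1:pt, 2:pt, 3:pt, 4:pt, 5:pt, 8:pt, 14:F, 15:pt, 16:pt, 17:pt, 18:F, 19:F, 20:F, 21:F, 22:pt, 23:pt, 24:pt, 25:F, 26:F, 27:F, 28:F edges: (14,0,has); (14,3,hask); (14,4,has); (14,8,has); (18,3,has); (18,15,has); (18,17,has); (19,4,has); (19,15,has); (19,16,has); (20,8,has); (20,16,has); (20,17,has); (21,15,has); (21,16,has); (21,17,has); (25,2,has); (25,22,has); (25,24,has); (26,3,has); (26,22,has); (26,23,has); (27,5,has); (27,23,has); (27,24,has); (28,22,has); (28,23,has); (28,24,has)
final:
nodes: 0:pt, 1:pt, 2:pt, 3:pt, 4:pt, 5:pt, 8:pt, 14:F, 15:pt, 16:pt, 17:pt, 18:F, 19:F, 20:F, 21:F, 22:pt, 23:pt, 24:pt, 25:F, 26:F, 27:F, 28:F
edges: (14,0,has); (14,3,hask); (14,4,has); (14,8,has); (18,3,has); (18,15,has); (18,17,has); (19,4,has); (19,15,has); (19,16,has); (20,8,has); (20,16,has); (20,17,has); (21,15,has); (21,16,has); (21,17,has); (25,2,has); (25,22,has); (25,24,has); (26,3,has); (26,22,has); (26,23,has); (27,5,has); (27,23,has); (27,24,has); (28,22,has); (28,23,has); (28,24,has)


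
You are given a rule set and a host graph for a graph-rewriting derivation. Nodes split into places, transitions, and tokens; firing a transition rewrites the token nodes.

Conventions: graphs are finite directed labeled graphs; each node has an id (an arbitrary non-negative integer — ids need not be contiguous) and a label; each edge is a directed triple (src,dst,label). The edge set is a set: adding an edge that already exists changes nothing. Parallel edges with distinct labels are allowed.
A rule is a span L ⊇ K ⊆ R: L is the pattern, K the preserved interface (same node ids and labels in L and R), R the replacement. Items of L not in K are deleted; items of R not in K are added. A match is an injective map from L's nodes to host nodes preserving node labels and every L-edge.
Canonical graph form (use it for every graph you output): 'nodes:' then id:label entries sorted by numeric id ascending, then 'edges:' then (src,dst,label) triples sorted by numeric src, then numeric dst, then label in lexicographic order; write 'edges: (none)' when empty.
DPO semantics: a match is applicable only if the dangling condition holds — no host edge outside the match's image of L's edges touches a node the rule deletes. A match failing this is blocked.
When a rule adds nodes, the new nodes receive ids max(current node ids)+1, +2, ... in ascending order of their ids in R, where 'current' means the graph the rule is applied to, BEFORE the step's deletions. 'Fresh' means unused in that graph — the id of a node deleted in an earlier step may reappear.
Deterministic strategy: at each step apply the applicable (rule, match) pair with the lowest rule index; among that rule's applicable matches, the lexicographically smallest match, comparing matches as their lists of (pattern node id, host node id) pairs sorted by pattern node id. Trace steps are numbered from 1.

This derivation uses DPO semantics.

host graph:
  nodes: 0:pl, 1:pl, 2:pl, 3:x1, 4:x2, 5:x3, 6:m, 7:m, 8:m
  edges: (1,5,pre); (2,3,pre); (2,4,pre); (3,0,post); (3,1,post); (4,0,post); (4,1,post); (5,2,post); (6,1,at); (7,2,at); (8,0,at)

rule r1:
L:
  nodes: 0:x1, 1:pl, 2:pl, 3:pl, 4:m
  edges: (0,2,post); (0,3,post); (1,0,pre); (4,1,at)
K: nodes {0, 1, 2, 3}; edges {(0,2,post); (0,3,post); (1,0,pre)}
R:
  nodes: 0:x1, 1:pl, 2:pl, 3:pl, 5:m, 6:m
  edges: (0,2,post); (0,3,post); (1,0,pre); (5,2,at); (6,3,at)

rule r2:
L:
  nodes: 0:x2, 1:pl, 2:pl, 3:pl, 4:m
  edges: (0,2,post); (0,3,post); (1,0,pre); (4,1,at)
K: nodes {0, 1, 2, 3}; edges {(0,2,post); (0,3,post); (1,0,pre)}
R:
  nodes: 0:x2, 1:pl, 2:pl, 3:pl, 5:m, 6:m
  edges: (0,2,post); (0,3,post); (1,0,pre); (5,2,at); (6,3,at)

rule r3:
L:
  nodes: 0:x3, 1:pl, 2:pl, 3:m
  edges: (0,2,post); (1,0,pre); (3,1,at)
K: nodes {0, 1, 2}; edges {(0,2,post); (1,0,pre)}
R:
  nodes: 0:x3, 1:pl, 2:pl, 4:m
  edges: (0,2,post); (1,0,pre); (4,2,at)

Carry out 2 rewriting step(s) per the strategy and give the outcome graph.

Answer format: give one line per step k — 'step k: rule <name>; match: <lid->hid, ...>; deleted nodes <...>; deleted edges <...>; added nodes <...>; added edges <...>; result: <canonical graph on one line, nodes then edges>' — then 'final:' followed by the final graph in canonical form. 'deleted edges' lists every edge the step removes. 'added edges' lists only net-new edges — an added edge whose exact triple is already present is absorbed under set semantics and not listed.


step 1: rule r1; match: 0->3, 1->2, 2->0, 3->1, 4->7; deleted nodes 7; deleted edges (7,2,at); added nodes 9, 10; added edges (9,0,at); (10,1,at); result: nodes: 0:pl, 1:pl, 2:pl, 3:x1, 4:x2, 5:x3, 6:m, 8:m, 9:m, 10:m edges: (1,5,pre); (2,3,pre); (2,4,pre); (3,0,post); (3,1,post); (4,0,post); (4,1,post); (5,2,post); (6,1,at); (8,0,at); (9,0,at); (10,1,at)
step 2: rule r3; match: 0->5, 1->1, 2->2, 3->6; deleted nodes 6; deleted edges (6,1,at); added nodes 11; added edges (11,2,at); result: nodes: 0:pl, 1:pl, 2:pl, 3:x1, 4:x2, 5:x3, 8:m, 9:m, 10:m, 11:m edges: (1,5,pre); (2,3,pre); (2,4,pre); (3,0,post); (3,1,post); (4,0,post); (4,1,post); (5,2,post); (8,0,at); (9,0,at); (10,1,at); (11,2,at)
final:
nodes: 0:pl, 1:pl, 2:pl, 3:x1, 4:x2, 5:x3, 8:m, 9:m, 10:m, 11:m
edges: (1,5,pre); (2,3,pre); (2,4,pre); (3,0,post); (3,1,post); (4,0,post); (4,1,post); (5,2,post); (8,0,at); (9,0,at); (10,1,at); (11,2,at)


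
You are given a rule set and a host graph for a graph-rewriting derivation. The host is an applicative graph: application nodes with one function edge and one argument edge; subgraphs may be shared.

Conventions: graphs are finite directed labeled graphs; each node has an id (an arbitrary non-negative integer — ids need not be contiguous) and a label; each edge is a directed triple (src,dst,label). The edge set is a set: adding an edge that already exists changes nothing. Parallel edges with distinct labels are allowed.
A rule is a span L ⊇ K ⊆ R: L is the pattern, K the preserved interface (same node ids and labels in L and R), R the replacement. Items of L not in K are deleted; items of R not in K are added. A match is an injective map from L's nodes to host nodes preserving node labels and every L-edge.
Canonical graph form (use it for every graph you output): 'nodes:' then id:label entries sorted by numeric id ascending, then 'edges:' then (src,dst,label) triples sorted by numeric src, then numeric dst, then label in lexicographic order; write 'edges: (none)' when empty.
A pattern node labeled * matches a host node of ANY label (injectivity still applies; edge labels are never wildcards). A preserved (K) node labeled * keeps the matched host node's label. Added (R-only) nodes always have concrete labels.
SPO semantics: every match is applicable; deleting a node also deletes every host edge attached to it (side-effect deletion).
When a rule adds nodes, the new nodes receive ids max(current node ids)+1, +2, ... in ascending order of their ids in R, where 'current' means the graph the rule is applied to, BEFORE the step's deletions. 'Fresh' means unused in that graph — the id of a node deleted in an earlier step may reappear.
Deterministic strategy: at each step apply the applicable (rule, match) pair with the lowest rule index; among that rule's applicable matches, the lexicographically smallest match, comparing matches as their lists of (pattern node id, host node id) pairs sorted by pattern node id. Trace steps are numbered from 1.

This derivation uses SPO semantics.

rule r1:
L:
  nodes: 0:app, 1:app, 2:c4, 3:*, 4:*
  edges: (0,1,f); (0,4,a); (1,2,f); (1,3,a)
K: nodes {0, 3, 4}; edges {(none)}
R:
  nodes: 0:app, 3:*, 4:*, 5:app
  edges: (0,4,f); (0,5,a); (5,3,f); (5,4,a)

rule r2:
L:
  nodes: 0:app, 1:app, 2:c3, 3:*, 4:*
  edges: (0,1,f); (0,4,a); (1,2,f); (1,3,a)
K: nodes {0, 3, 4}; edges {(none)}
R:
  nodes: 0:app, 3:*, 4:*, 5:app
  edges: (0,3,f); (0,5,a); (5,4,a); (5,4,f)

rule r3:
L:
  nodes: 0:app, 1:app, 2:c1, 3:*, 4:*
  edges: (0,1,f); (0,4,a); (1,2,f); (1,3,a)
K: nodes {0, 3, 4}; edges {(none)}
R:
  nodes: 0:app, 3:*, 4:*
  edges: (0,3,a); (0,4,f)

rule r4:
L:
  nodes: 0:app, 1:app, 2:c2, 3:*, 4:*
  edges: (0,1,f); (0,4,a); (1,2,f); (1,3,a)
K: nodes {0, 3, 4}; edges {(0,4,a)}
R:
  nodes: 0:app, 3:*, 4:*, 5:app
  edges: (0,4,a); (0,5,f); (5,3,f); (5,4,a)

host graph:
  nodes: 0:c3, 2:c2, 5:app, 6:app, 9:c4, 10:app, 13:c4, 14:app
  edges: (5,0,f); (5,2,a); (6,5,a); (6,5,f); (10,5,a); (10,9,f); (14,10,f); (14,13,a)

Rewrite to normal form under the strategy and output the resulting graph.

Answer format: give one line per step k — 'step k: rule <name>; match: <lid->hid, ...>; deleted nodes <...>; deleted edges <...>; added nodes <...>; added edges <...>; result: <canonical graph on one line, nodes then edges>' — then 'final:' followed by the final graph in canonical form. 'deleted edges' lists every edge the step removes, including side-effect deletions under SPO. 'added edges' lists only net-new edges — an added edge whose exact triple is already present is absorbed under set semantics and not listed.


step 1: rule r1; match: 0->14, 1->10, 2->9, 3->5, 4->13; deleted nodes 9, 10; deleted edges (10,5,a); (10,9,f); (14,10,f); (14,13,a); added nodes 15; added edges (14,13,f); (14,15,a); (15,5,f); (15,13,a); result: nodes: 0:c3, 2:c2, 5:app, 6:app, 13:c4, 14:app, 15:app edges: (5,0,f); (5,2,a); (6,5,a); (6,5,f); (14,13,f); (14,15,a); (15,5,f); (15,13,a)
step 2: rule r2; match: 0->15, 1->5, 2->0, 3->2, 4->13; deleted nodes 0, 5; deleted edges (5,0,f); (5,2,a); (6,5,a); (6,5,f); (15,5,f); (15,13,a); added nodes 16; added edges (15,2,f); (15,16,a); (16,13,a); (16,13,f); result: nodes: 2:c2, 6:app, 13:c4, 14:app, 15:app, 16:app edges: (14,13,f); (14,15,a); (15,2,f); (15,16,a); (16,13,a); (16,13,f)
final:
nodes: 2:c2, 6:app, 13:c4, 14:app, 15:app, 16:app
edges: (14,13,f); (14,15,a); (15,2,f); (15,16,a); (16,13,a); (16,13,f)


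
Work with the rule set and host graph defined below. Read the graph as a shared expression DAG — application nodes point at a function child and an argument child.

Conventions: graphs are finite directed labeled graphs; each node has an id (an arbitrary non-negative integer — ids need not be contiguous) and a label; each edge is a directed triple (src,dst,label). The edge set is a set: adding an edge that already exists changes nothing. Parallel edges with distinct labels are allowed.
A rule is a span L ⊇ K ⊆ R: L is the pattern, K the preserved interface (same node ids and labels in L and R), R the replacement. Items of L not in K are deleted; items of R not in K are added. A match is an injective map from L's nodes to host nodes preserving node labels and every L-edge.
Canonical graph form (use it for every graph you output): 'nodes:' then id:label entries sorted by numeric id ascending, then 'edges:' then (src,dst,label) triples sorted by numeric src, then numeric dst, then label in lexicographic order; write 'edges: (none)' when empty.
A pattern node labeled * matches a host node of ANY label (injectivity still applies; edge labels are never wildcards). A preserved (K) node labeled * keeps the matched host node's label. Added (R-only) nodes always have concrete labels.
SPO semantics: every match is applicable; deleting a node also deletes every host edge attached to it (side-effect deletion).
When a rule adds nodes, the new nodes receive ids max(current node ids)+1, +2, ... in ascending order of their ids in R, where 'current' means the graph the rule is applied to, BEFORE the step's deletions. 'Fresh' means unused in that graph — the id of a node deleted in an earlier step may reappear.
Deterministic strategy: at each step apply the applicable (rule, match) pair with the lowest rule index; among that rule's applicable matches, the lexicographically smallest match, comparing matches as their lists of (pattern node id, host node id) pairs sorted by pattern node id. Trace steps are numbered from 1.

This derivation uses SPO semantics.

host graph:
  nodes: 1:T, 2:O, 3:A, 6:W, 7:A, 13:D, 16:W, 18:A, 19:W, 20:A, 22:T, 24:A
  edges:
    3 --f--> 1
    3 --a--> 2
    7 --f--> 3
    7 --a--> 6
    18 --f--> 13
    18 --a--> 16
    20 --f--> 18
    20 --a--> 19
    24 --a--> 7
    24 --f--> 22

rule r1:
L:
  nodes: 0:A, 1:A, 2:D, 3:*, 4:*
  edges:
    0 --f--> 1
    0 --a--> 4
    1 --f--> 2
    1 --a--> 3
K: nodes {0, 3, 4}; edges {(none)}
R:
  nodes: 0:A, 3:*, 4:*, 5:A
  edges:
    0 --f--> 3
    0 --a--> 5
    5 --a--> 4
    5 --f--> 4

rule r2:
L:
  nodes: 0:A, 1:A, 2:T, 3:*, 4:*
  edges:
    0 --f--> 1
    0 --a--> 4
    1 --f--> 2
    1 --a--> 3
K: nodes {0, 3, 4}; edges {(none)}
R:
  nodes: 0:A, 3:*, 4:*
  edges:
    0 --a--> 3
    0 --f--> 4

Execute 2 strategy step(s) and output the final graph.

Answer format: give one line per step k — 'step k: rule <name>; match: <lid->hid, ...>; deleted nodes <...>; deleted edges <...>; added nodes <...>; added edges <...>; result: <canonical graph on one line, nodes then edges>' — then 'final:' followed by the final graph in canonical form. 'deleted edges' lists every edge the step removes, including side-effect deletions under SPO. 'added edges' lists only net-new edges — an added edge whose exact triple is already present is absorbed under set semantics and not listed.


step 1: rule r1; match: 0->20, 1->18, 2->13, 3->16, 4->19; deleted nodes 13, 18; deleted edges (18,13,f); (18,16,a); (20,18,f); (20,19,a); added nodes 25; added edges (20,16,f); (20,25,a); (25,19,a); (25,19,f); result: nodes: 1:T, 2:O, 3:A, 6:W, 7:A, 16:W, 19:W, 20:A, 22:T, 24:A, 25:A edges: (3,1,f); (3,2,a); (7,3,f); (7,6,a); (20,16,f); (20,25,a); (24,7,a); (24,22,f); (25,19,a); (25,19,f)
step 2: rule r2; match: 0->7, 1->3, 2->1, 3->2, 4->6; deleted nodes 1, 3; deleted edges (3,1,f); (3,2,a); (7,3,f); (7,6,a); added nodes (none); added edges (7,2,a); (7,6,f); result: nodes: 2:O, 6:W, 7:A, 16:W, 19:W, 20:A, 22:T, 24:A, 25:A edges: (7,2,a); (7,6,f); (20,16,f); (20,25,a); (24,7,a); (24,22,f); (25,19,a); (25,19,f)
final:
nodes: 2:O, 6:W, 7:A, 16:W, 19:W, 20:A, 22:T, 24:A, 25:A
edges: (7,2,a); (7,6,f); (20,16,f); (20,25,a); (24,7,a); (24,22,f); (25,19,a); (25,19,f)


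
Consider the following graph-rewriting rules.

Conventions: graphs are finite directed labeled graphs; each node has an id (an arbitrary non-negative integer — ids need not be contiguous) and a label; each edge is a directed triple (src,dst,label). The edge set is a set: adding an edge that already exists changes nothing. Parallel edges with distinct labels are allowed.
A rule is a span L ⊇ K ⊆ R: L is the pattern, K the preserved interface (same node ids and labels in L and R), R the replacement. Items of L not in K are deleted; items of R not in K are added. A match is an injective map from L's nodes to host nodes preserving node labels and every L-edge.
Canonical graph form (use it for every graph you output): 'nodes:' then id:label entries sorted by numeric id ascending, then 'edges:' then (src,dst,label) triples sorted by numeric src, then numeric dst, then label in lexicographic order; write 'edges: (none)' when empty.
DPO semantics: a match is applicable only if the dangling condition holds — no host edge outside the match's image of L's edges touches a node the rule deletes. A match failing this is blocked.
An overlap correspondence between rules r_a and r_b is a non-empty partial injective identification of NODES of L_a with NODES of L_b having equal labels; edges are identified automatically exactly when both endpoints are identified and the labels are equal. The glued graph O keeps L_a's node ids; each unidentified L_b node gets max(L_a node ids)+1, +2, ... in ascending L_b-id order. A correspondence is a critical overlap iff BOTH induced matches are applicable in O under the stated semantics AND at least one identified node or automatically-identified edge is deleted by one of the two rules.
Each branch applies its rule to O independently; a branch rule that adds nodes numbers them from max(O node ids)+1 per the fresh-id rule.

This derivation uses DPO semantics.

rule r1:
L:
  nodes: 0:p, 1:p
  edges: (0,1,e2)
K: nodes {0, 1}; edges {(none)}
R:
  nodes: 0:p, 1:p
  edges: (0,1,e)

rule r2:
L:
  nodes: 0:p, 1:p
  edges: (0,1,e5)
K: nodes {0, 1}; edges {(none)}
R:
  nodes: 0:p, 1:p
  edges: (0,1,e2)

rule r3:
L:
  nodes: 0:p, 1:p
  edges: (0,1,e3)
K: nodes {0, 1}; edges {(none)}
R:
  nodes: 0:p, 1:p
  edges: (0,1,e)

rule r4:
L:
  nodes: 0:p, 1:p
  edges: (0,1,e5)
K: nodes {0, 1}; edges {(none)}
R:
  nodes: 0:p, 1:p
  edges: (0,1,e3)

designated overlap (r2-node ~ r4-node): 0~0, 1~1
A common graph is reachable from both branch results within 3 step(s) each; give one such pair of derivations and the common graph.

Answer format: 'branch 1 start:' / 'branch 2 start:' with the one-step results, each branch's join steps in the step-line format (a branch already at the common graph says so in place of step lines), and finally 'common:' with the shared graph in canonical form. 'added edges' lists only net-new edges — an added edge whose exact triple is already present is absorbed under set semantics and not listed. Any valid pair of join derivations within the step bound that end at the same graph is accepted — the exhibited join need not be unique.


branch 1 start:
nodes: 0:p, 1:p
edges: (0,1,e2)
branch 2 start:
nodes: 0:p, 1:p
edges: (0,1,e3)
branch 1 step 1: rule r1; match: 0->0, 1->1; deleted nodes (none); deleted edges (0,1,e2); added nodes (none); added edges (0,1,e); result: nodes: 0:p, 1:p edges: (0,1,e)
branch 2 step 1: rule r3; match: 0->0, 1->1; deleted nodes (none); deleted edges (0,1,e3); added nodes (none); added edges (0,1,e); result: nodes: 0:p, 1:p edges: (0,1,e)
common:
nodes: 0:p, 1:p
edges: (0,1,e)


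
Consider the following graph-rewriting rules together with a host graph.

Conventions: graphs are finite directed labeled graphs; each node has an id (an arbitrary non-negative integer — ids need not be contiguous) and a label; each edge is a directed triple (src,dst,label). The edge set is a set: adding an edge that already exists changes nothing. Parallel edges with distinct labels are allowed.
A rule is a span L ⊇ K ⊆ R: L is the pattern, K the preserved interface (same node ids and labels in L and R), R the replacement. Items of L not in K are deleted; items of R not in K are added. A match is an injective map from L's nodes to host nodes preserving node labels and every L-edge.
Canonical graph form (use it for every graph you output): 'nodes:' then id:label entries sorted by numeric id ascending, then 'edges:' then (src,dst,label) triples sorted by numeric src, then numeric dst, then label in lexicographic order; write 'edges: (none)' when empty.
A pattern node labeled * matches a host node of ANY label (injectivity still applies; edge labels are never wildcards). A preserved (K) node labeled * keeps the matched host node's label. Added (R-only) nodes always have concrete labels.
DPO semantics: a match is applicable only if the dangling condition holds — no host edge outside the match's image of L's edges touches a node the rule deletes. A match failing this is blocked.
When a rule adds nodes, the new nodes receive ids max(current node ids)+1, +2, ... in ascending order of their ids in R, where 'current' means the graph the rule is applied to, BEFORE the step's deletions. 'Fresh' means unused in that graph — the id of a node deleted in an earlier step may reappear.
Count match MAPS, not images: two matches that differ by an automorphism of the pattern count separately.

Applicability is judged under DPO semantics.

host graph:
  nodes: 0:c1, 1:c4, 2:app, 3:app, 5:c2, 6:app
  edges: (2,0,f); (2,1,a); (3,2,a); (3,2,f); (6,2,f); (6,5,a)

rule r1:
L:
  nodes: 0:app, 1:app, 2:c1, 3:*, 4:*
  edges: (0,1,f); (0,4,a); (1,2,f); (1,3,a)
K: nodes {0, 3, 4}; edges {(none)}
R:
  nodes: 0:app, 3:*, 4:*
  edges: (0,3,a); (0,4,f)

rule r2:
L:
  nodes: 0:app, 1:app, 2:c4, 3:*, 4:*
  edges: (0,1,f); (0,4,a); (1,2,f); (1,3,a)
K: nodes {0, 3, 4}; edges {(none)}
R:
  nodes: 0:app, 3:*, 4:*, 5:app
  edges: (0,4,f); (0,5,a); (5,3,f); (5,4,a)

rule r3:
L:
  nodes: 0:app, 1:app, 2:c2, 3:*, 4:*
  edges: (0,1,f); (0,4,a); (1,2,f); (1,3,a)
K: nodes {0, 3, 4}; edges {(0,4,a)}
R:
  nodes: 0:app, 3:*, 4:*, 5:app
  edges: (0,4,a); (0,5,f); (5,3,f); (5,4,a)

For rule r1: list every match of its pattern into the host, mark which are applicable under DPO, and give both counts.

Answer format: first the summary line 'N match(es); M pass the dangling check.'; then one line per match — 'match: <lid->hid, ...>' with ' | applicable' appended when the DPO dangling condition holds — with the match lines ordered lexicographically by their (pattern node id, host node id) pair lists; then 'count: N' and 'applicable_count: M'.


1 match(es); 0 pass the dangling check.
match: 0->6, 1->2, 2->0, 3->1, 4->5
count: 1
applicable_count: 0


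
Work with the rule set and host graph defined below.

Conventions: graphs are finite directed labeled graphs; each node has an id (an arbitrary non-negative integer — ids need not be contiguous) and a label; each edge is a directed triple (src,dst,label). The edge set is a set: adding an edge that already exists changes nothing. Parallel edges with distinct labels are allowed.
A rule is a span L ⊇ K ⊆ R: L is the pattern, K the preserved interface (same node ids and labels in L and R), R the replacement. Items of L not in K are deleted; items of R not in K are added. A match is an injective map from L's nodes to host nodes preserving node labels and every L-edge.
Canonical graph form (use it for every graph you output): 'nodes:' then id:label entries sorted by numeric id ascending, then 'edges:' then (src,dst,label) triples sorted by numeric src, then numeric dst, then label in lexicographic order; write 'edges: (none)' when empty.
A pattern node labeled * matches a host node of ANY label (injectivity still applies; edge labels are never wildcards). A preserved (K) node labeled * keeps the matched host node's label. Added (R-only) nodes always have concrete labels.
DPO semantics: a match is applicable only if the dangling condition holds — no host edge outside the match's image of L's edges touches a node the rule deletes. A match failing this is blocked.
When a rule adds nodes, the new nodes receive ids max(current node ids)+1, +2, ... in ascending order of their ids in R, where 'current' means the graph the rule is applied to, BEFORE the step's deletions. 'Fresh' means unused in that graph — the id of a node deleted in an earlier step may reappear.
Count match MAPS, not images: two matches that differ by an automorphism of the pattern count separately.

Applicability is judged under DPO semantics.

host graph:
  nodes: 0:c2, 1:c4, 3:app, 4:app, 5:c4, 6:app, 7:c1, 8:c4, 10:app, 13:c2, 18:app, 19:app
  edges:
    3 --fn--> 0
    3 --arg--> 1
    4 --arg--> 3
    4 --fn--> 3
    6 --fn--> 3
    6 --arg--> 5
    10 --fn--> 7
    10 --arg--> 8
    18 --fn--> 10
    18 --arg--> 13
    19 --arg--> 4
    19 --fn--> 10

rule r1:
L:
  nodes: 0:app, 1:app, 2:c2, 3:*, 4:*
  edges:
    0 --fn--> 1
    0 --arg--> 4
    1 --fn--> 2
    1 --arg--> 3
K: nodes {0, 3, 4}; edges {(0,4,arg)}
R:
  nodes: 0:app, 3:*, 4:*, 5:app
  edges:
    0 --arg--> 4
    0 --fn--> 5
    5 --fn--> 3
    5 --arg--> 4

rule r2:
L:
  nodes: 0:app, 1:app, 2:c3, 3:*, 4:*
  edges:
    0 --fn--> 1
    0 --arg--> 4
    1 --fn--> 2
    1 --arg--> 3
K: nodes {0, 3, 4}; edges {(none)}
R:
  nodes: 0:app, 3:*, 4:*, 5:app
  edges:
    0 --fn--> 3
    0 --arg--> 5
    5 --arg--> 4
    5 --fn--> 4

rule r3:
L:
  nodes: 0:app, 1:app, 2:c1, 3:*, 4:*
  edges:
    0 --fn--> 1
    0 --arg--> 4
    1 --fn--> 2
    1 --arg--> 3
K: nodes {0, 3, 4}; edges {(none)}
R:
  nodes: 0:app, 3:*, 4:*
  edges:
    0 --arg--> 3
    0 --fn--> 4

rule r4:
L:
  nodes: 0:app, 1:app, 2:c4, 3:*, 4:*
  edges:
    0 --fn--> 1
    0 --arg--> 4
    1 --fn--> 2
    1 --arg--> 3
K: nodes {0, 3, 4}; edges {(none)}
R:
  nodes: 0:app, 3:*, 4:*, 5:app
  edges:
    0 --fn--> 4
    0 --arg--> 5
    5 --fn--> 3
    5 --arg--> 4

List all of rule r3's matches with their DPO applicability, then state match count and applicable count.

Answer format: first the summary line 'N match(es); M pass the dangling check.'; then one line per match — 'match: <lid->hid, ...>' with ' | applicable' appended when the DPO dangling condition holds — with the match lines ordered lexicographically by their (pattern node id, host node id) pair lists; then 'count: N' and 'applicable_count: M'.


2 match(es); 0 pass the dangling check.
match: 0->18, 1->10, 2->7, 3->8, 4->13
match: 0->19, 1->10, 2->7, 3->8, 4->4
count: 2
applicable_count: 0


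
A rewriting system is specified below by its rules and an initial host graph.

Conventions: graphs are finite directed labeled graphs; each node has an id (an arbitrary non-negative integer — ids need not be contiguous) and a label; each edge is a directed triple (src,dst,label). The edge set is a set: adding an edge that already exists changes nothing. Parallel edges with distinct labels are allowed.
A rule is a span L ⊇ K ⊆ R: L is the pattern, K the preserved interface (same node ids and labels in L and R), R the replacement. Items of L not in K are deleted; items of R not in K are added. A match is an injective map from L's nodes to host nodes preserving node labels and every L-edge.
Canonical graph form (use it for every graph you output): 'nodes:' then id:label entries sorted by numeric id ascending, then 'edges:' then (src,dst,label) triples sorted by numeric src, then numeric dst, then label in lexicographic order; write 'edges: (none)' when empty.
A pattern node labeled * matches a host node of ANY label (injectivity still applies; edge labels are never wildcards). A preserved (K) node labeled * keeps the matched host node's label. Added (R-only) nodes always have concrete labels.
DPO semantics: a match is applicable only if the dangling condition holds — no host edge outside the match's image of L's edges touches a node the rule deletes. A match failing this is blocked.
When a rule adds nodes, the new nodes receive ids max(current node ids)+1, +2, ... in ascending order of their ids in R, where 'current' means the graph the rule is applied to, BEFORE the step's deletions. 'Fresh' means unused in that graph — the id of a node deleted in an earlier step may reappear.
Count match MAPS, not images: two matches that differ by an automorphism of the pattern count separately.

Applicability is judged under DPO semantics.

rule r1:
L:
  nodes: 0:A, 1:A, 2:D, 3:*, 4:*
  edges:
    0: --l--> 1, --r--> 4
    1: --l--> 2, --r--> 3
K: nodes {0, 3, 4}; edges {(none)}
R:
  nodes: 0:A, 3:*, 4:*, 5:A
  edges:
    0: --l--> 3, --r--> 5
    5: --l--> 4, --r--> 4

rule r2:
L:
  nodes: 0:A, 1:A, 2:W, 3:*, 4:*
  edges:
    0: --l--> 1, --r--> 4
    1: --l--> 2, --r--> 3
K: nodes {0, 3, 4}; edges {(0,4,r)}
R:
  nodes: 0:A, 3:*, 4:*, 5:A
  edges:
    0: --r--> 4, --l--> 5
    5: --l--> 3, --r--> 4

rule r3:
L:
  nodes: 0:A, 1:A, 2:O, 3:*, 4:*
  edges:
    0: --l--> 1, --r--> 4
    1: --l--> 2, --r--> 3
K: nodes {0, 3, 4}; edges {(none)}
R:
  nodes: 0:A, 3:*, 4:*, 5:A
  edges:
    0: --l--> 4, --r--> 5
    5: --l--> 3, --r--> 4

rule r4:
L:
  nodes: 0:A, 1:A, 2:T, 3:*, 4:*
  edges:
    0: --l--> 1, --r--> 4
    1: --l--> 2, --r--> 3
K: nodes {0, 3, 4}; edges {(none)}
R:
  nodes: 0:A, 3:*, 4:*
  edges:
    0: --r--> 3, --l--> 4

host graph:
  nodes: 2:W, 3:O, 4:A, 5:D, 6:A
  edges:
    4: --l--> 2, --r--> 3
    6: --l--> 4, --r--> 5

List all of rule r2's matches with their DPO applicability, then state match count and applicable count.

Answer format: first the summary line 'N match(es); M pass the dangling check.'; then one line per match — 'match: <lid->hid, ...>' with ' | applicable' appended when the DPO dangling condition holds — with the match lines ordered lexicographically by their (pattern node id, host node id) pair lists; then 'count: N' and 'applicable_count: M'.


1 match(es); 1 pass the dangling check.
match: 0->6, 1->4, 2->2, 3->3, 4->5 | applicable
count: 1
applicable_count: 1
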